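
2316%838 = 640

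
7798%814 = 472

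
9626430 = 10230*941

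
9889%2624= 2017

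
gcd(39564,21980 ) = 4396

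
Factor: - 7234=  - 2^1*3617^1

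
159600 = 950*168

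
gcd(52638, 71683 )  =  1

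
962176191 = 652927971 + 309248220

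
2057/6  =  2057/6   =  342.83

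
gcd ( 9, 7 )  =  1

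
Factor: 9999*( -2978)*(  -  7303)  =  2^1 * 3^2*11^1*67^1 * 101^1*109^1*1489^1 =217461591666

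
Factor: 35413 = 7^1*5059^1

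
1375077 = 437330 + 937747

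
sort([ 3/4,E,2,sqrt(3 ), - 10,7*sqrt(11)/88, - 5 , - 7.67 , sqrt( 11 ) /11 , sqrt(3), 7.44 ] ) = [ - 10, - 7.67, - 5, 7* sqrt(11)/88, sqrt(11) /11,3/4,sqrt( 3),sqrt(3),2,  E, 7.44 ]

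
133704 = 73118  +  60586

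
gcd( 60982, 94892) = 2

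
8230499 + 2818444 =11048943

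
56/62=28/31 =0.90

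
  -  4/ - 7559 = 4/7559=0.00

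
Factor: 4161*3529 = 3^1*19^1*73^1*3529^1 = 14684169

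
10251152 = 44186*232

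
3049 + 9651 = 12700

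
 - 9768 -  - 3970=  - 5798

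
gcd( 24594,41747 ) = 1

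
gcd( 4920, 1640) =1640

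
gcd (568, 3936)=8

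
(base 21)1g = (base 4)211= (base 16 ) 25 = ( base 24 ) 1d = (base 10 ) 37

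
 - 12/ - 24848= 3/6212 = 0.00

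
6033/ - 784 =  - 8 + 239/784 = - 7.70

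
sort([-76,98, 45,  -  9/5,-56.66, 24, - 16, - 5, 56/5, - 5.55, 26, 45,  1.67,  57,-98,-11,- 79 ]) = [-98,-79, - 76, - 56.66, - 16, - 11 ,-5.55, - 5,  -  9/5, 1.67, 56/5, 24 , 26,45,45, 57, 98] 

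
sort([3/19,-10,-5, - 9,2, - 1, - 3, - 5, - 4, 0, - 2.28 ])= [  -  10, - 9, - 5 , - 5, - 4,  -  3,-2.28, - 1, 0,3/19,  2 ] 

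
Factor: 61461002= 2^1*83^1*370247^1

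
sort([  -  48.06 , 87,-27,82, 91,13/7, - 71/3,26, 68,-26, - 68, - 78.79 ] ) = [-78.79, - 68, - 48.06, - 27,-26,-71/3,13/7,26, 68, 82,87,91]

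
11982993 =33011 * 363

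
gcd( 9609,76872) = 9609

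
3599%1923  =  1676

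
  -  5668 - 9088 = -14756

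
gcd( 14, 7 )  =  7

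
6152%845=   237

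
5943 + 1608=7551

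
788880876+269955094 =1058835970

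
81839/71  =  1152 + 47/71 = 1152.66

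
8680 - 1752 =6928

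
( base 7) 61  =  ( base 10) 43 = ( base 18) 27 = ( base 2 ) 101011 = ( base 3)1121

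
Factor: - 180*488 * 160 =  - 14054400 = - 2^10*3^2*5^2*61^1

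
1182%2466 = 1182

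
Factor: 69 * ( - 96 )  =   - 6624= -2^5*3^2*23^1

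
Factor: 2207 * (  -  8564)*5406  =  -102177443688 = - 2^3*3^1*17^1* 53^1 * 2141^1*2207^1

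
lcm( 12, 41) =492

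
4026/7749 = 1342/2583 =0.52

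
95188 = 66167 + 29021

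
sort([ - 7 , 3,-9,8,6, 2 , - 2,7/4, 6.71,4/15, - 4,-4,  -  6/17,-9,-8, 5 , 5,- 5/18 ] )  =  [-9, - 9, - 8, - 7,-4, - 4, - 2, - 6/17, - 5/18,4/15,7/4,2,3,5,5, 6, 6.71,8] 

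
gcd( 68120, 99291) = 1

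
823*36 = 29628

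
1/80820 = 1/80820 = 0.00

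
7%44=7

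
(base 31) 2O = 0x56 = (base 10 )86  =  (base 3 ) 10012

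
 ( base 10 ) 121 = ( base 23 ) 56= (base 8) 171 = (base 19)67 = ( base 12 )a1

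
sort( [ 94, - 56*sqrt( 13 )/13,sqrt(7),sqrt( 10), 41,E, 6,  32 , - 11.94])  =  [-56 * sqrt(13) /13, - 11.94, sqrt(7),  E, sqrt( 10),6,32,  41, 94]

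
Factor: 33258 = 2^1* 3^1*23^1*241^1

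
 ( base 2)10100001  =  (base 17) 98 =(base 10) 161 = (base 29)5G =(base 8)241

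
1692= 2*846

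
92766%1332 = 858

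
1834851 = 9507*193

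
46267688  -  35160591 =11107097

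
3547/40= 88  +  27/40 = 88.67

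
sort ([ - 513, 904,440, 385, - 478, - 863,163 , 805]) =[- 863, - 513,-478,  163 , 385,  440 , 805,904 ] 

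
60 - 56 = 4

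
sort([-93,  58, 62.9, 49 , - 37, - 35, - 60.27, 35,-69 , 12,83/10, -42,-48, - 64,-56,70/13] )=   [  -  93,-69 ,-64, - 60.27, - 56, - 48,-42,-37, - 35, 70/13, 83/10,12 , 35, 49,58,62.9 ] 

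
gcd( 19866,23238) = 6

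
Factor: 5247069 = 3^1*1749023^1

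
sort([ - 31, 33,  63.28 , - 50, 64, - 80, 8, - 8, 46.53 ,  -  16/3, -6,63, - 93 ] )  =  [ - 93,  -  80 , -50,  -  31, - 8,-6, -16/3, 8,33, 46.53, 63, 63.28,64]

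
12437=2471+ 9966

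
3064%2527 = 537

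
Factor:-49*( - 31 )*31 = 7^2 * 31^2 = 47089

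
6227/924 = 6 + 683/924 = 6.74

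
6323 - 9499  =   - 3176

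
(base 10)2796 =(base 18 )8b6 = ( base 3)10211120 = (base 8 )5354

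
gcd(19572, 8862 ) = 42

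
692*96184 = 66559328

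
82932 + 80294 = 163226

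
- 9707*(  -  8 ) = 77656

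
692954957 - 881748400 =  - 188793443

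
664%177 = 133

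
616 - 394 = 222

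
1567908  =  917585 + 650323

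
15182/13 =1167 + 11/13 = 1167.85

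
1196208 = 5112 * 234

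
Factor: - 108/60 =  - 3^2*5^( - 1) = -9/5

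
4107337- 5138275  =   - 1030938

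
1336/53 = 25 + 11/53 =25.21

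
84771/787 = 107 + 562/787 = 107.71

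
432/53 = 432/53=8.15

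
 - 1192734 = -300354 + -892380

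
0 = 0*7375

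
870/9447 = 290/3149 =0.09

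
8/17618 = 4/8809 = 0.00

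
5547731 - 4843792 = 703939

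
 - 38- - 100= 62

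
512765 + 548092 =1060857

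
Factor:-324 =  - 2^2*3^4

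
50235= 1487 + 48748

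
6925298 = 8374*827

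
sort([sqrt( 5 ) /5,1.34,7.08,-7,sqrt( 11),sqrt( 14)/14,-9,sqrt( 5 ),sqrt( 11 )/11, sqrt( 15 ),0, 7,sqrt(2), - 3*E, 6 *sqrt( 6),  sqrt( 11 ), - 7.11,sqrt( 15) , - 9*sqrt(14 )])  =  [ - 9*sqrt( 14 ), - 9, - 3*E, - 7.11, - 7,0,sqrt( 14 ) /14,sqrt( 11)/11,sqrt( 5 ) /5,1.34,sqrt( 2), sqrt(5 ), sqrt( 11), sqrt ( 11 ),sqrt( 15 ), sqrt(15), 7,7.08 , 6*sqrt( 6)]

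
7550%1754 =534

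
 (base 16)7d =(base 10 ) 125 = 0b1111101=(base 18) 6H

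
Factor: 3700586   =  2^1 * 1850293^1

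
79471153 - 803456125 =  - 723984972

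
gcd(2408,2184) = 56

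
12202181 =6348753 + 5853428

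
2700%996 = 708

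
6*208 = 1248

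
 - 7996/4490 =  - 3998/2245 = - 1.78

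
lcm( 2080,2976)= 193440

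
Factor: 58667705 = 5^1 * 11733541^1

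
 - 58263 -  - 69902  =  11639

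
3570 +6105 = 9675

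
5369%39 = 26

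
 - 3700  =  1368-5068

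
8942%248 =14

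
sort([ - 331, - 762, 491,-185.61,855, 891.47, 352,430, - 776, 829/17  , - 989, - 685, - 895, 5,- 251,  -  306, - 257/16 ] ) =[ -989,-895  ,-776,- 762 ,-685,- 331, - 306,- 251, - 185.61, - 257/16, 5,829/17, 352, 430,491, 855,891.47]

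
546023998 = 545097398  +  926600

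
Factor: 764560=2^4*5^1*19^1*503^1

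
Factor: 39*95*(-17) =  -3^1*5^1*13^1*17^1 *19^1 = - 62985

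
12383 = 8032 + 4351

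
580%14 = 6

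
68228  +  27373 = 95601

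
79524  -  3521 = 76003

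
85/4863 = 85/4863=0.02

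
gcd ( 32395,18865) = 55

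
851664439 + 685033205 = 1536697644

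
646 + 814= 1460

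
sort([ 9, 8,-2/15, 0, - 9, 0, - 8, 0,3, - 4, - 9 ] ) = [ - 9,  -  9, - 8, - 4, - 2/15,0,0, 0, 3,8,9 ]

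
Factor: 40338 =2^1*3^5*83^1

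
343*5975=2049425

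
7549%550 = 399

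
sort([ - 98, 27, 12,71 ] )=[ - 98,  12,  27, 71]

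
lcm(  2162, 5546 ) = 127558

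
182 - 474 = -292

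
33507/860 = 33507/860=38.96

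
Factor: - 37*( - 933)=3^1*37^1*311^1  =  34521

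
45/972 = 5/108 =0.05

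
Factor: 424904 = 2^3*53113^1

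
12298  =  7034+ 5264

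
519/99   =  173/33 = 5.24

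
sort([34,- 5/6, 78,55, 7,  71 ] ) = [-5/6, 7, 34,55,71,78 ]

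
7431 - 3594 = 3837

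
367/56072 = 367/56072 = 0.01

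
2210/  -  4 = - 1105/2  =  -  552.50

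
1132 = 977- - 155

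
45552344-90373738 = -44821394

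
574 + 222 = 796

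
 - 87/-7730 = 87/7730   =  0.01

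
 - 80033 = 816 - 80849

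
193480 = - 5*( - 38696)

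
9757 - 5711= 4046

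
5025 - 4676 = 349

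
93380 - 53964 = 39416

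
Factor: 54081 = 3^3*2003^1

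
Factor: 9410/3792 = 2^(-3)*3^( - 1 )*5^1*79^ (  -  1)*941^1 = 4705/1896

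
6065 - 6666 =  - 601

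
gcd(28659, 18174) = 699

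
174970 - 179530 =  - 4560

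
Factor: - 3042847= - 17^1*71^1*2521^1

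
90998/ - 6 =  - 15167 +2/3 = - 15166.33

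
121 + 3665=3786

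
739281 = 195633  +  543648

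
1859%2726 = 1859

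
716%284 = 148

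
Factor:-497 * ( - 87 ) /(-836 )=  - 43239/836 = -2^( - 2)*3^1 * 7^1*11^ ( - 1 )*19^(-1)*29^1*71^1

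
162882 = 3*54294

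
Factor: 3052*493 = 2^2*7^1*17^1*29^1*109^1 =1504636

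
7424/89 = 7424/89 = 83.42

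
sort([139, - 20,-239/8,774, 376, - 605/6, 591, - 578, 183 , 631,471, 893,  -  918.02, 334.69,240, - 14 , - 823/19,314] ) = [ - 918.02, - 578, - 605/6, - 823/19, - 239/8, - 20,  -  14,139, 183, 240 , 314 , 334.69,376,471, 591, 631, 774, 893 ]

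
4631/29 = 159+20/29 = 159.69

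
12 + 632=644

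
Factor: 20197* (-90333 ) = - 3^2 * 19^1*1063^1*10037^1=-1824455601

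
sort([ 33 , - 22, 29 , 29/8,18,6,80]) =[ - 22, 29/8,  6,18, 29, 33, 80]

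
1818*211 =383598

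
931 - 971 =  - 40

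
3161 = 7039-3878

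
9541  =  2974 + 6567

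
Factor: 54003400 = 2^3*5^2*11^1*24547^1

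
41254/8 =20627/4=5156.75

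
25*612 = 15300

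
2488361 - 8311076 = -5822715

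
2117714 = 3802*557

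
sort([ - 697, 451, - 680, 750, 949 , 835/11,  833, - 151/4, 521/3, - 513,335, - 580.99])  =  [ - 697, - 680 , - 580.99, - 513, - 151/4 , 835/11,  521/3, 335, 451,750,833, 949]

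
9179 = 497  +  8682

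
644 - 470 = 174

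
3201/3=1067 = 1067.00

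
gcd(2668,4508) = 92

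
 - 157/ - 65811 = 157/65811=0.00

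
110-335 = - 225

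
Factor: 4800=2^6*3^1*5^2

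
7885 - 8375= - 490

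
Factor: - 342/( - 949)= 2^1*3^2*13^ ( - 1)*19^1*73^( - 1)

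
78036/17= 4590 + 6/17=4590.35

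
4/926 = 2/463 = 0.00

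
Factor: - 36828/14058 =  - 2^1*3^1*31^1*71^(-1) = - 186/71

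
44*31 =1364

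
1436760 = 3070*468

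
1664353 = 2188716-524363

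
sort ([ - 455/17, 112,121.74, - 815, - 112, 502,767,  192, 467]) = [ - 815, - 112, - 455/17 , 112,121.74,192, 467,502,  767]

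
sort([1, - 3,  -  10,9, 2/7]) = [  -  10,-3, 2/7,1,  9]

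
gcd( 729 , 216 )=27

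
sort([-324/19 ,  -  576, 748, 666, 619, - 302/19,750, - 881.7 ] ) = [ - 881.7, - 576, -324/19, - 302/19, 619,666,748,750 ]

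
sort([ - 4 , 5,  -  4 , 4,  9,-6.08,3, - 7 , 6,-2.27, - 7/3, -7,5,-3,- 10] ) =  [ - 10,-7, - 7,-6.08,-4, - 4, - 3,-7/3,-2.27,3,4,5, 5,6,9]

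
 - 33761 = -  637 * 53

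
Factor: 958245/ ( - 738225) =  - 3^ ( - 1)*5^( - 1 )*17^( - 1)*331^1 =- 331/255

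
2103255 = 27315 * 77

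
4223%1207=602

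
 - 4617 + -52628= - 57245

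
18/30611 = 18/30611 = 0.00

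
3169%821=706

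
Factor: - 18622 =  - 2^1*9311^1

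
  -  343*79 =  - 27097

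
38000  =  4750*8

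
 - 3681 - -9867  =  6186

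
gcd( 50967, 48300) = 21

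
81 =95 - 14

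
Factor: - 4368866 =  - 2^1*443^1*4931^1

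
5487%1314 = 231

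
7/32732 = 1/4676=   0.00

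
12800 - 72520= - 59720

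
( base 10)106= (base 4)1222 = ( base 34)34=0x6a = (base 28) 3m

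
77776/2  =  38888 =38888.00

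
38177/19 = 38177/19 = 2009.32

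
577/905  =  577/905  =  0.64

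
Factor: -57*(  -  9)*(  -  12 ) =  - 2^2  *  3^4 * 19^1=- 6156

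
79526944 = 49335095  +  30191849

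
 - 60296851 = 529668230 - 589965081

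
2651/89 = 29 + 70/89 = 29.79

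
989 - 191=798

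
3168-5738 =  - 2570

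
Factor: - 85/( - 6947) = 5^1*17^1*6947^( - 1)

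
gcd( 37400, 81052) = 4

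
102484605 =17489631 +84994974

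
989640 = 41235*24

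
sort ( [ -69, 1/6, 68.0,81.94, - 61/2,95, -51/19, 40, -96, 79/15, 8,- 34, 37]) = [ - 96,-69, - 34 ,  -  61/2 , - 51/19 , 1/6,79/15,8, 37, 40 , 68.0, 81.94, 95 ] 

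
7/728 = 1/104 = 0.01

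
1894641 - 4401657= -2507016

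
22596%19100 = 3496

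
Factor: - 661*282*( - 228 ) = 2^3*3^2 *19^1 * 47^1 *661^1 = 42499656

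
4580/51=4580/51  =  89.80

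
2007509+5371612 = 7379121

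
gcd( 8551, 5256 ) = 1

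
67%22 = 1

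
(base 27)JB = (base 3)201102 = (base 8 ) 1014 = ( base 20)164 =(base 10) 524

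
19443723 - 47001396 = -27557673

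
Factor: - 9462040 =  - 2^3*5^1*7^1 * 47^1*719^1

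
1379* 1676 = 2311204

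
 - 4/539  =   - 1 +535/539 = - 0.01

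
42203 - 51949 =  - 9746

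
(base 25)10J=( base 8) 1204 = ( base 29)m6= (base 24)12k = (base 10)644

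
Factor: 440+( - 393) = 47^1 = 47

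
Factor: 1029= 3^1*7^3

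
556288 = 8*69536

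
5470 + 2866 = 8336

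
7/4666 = 7/4666 = 0.00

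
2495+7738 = 10233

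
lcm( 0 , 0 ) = 0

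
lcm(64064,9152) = 64064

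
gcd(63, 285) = 3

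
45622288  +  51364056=96986344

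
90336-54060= 36276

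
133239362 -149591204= - 16351842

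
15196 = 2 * 7598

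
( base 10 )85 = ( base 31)2N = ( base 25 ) 3a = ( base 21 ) 41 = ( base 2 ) 1010101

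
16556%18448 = 16556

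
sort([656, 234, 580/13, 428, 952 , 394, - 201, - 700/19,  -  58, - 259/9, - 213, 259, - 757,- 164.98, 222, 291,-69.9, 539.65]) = [  -  757, - 213 , - 201, - 164.98,  -  69.9,- 58, - 700/19,  -  259/9, 580/13 , 222,234, 259  ,  291, 394, 428, 539.65, 656, 952]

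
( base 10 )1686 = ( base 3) 2022110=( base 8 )3226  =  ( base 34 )1FK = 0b11010010110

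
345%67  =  10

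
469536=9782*48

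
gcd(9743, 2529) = 1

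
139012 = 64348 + 74664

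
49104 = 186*264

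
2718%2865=2718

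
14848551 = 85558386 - 70709835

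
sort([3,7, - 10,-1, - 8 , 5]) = [ - 10, - 8, - 1, 3, 5,7 ] 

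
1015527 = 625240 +390287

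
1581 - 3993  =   - 2412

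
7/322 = 1/46 = 0.02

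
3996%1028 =912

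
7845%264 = 189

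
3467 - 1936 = 1531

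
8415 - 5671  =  2744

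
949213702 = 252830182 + 696383520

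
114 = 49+65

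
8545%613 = 576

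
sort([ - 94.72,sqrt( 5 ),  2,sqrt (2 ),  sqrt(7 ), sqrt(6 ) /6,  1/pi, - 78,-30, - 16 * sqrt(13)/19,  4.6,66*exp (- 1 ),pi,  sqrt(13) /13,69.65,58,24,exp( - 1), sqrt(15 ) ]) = [ -94.72, -78, - 30,-16*sqrt( 13) /19,  sqrt(13) /13,1/pi,exp( - 1 ),sqrt(  6)/6,sqrt(2),2, sqrt( 5 ),  sqrt( 7 ), pi, sqrt( 15) , 4.6,24 , 66*exp (  -  1 ),58,69.65]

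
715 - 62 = 653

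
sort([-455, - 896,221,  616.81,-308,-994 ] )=[-994, - 896, - 455,-308,221,616.81] 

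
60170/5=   12034 = 12034.00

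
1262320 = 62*20360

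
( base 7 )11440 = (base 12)1874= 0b101110011000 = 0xB98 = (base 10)2968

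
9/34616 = 9/34616 = 0.00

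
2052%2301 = 2052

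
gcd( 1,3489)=1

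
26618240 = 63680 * 418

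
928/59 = 15 + 43/59 = 15.73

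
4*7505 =30020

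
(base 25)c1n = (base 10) 7548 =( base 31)7QF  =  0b1110101111100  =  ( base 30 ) 8BI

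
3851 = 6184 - 2333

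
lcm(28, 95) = 2660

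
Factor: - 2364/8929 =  - 2^2 * 3^1*197^1*8929^(- 1) 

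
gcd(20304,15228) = 5076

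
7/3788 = 7/3788 = 0.00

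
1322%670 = 652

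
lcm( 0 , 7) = 0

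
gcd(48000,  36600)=600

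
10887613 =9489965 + 1397648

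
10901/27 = 10901/27  =  403.74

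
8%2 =0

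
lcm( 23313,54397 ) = 163191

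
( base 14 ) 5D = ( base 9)102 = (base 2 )1010011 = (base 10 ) 83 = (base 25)38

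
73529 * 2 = 147058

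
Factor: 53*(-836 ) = - 2^2*11^1 *19^1*53^1  =  -44308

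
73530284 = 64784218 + 8746066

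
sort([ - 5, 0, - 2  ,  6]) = [ - 5, - 2,0, 6] 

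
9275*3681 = 34141275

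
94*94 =8836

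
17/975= 17/975 = 0.02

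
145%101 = 44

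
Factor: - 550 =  - 2^1 * 5^2*11^1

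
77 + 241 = 318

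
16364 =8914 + 7450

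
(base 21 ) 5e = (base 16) 77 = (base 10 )119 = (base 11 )a9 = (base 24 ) 4N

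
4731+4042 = 8773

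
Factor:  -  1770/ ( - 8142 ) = 5/23 =5^1*23^(-1 ) 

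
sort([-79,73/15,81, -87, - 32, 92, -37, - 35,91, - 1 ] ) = [ - 87 , - 79, - 37, - 35, - 32, - 1, 73/15, 81, 91, 92 ] 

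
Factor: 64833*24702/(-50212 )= - 2^( - 1)*3^2 * 23^1*179^1*  12553^ ( - 1)*21611^1 = -  800752383/25106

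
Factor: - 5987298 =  - 2^1 *3^1*17^1 * 58699^1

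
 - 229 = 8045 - 8274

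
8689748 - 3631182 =5058566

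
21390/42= 509 + 2/7 = 509.29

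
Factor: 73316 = 2^2 * 18329^1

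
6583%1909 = 856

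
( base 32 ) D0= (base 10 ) 416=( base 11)349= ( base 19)12H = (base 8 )640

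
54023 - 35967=18056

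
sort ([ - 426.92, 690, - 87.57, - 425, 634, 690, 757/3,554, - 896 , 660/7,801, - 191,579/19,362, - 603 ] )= [-896,  -  603,- 426.92, - 425,  -  191, - 87.57,579/19,660/7,757/3, 362,554 , 634 , 690,690, 801]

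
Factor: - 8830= - 2^1*5^1*883^1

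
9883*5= 49415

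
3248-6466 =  - 3218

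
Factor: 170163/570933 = 7^1*11^( - 1 )*37^1*79^(  -  1 )=259/869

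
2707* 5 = 13535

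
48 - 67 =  - 19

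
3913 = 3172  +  741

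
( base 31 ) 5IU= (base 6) 40545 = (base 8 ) 12421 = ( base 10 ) 5393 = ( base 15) 18E8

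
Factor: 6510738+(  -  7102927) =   -  592189=- 13^1*45553^1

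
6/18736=3/9368 = 0.00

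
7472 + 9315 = 16787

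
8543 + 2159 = 10702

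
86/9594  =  43/4797  =  0.01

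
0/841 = 0=0.00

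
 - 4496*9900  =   - 44510400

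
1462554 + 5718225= 7180779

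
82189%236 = 61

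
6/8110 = 3/4055 = 0.00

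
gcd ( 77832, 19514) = 2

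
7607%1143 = 749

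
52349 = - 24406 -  - 76755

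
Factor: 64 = 2^6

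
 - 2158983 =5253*( -411 )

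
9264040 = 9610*964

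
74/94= 37/47 = 0.79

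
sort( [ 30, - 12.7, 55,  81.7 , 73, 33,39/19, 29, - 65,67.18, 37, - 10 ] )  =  [- 65,  -  12.7,- 10,39/19, 29,30, 33, 37,55, 67.18,73, 81.7 ]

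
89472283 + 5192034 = 94664317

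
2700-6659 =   -  3959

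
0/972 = 0 = 0.00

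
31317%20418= 10899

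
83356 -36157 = 47199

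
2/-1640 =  - 1/820 = - 0.00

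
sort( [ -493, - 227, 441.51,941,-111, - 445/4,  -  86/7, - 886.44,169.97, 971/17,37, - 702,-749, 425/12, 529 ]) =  [ - 886.44 , - 749,  -  702,  -  493, - 227, - 445/4, - 111, - 86/7, 425/12,37 , 971/17, 169.97,441.51 , 529, 941 ]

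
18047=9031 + 9016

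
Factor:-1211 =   -  7^1* 173^1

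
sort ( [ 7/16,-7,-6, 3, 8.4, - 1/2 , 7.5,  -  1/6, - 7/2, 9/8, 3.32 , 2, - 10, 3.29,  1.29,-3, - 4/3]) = [ - 10, -7, - 6,-7/2, - 3, - 4/3, - 1/2, - 1/6,7/16, 9/8, 1.29,2, 3, 3.29,3.32, 7.5,8.4]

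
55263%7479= 2910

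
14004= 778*18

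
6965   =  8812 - 1847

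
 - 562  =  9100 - 9662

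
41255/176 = 41255/176 = 234.40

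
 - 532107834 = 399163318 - 931271152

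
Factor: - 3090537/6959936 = -2^( - 6)*3^2*17^( - 1 ) * 6397^( - 1 )*343393^1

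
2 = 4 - 2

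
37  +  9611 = 9648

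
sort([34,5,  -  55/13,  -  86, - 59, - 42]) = [  -  86,  -  59  ,- 42, - 55/13, 5 , 34 ] 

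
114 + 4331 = 4445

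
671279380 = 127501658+543777722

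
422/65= 422/65 = 6.49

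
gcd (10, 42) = 2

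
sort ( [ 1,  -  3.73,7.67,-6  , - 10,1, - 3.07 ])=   [ - 10 , - 6, - 3.73, - 3.07,1, 1,7.67 ] 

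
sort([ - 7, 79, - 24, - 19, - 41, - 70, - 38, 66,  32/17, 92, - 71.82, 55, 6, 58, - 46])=[ - 71.82, - 70, - 46, - 41, - 38, - 24, - 19 , - 7 , 32/17, 6,55,58 , 66, 79, 92]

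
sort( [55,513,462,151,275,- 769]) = [ - 769, 55 , 151,275,  462, 513]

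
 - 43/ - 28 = 43/28 = 1.54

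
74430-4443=69987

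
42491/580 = 42491/580 =73.26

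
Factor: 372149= 372149^1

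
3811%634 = 7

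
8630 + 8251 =16881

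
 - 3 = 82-85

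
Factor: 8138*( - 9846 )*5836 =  -467619701328 = - 2^4 * 3^2*13^1*313^1*547^1*1459^1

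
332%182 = 150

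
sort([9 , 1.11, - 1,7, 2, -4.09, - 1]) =[ - 4.09, - 1, - 1,1.11,2,7, 9] 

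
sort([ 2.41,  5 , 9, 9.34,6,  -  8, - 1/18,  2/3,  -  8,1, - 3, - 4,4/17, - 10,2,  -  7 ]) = [ - 10, - 8, - 8, - 7, - 4, - 3,- 1/18, 4/17, 2/3, 1, 2,2.41, 5 , 6, 9,9.34 ]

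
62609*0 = 0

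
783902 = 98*7999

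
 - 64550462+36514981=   -  28035481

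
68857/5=68857/5 = 13771.40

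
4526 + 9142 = 13668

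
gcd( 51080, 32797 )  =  1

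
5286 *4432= 23427552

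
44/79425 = 44/79425 = 0.00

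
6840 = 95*72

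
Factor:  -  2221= - 2221^1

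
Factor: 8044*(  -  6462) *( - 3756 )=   2^5*3^3*313^1*359^1*2011^1 = 195238111968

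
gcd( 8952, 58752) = 24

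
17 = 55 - 38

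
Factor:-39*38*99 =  - 2^1*3^3*11^1*13^1*19^1 =-146718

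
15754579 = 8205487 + 7549092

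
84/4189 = 84/4189=0.02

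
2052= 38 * 54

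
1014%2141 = 1014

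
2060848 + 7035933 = 9096781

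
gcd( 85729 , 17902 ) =1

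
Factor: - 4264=  -  2^3*13^1* 41^1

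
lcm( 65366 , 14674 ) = 719026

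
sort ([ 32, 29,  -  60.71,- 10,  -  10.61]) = [ - 60.71, - 10.61, - 10,29, 32 ] 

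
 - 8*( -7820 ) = 62560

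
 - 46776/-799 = 46776/799= 58.54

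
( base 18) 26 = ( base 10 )42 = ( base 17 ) 28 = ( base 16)2a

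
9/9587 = 9/9587=0.00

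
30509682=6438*4739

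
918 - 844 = 74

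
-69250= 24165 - 93415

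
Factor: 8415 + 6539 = 2^1*7477^1 = 14954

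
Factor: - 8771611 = -1297^1*6763^1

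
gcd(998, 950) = 2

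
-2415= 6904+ - 9319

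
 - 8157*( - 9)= 73413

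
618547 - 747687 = -129140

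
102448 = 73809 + 28639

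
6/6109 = 6/6109=   0.00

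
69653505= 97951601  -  28298096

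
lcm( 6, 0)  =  0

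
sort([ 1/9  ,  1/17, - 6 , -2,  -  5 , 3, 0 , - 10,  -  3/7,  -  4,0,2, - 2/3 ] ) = [ - 10,-6,-5,  -  4, - 2  , -2/3,-3/7 , 0,0, 1/17, 1/9 , 2, 3 ]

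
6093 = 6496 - 403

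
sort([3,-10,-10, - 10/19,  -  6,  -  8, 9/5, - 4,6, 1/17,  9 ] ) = [ -10,-10 , - 8, - 6, - 4 , - 10/19,1/17,9/5,  3, 6, 9]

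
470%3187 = 470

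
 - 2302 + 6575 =4273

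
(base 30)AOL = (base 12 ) 5779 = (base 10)9741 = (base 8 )23015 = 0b10011000001101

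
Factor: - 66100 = - 2^2 * 5^2*661^1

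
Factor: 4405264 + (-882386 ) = 2^1*71^1*24809^1 = 3522878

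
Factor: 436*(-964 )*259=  - 2^4*7^1*37^1 * 109^1 * 241^1 = -108858736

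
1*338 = 338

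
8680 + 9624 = 18304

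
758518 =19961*38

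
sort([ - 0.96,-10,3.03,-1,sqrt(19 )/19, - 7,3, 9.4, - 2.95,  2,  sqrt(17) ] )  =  [ - 10,-7, - 2.95,-1,-0.96,  sqrt(19 ) /19,2  ,  3, 3.03,sqrt( 17), 9.4] 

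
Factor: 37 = 37^1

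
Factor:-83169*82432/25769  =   - 6855787008/25769 = - 2^9*3^2*7^1*23^1 * 73^( - 1 )* 353^( - 1 )*9241^1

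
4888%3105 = 1783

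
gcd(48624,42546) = 6078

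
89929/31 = 2900 + 29/31 = 2900.94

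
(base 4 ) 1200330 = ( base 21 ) E19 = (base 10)6204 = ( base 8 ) 14074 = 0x183C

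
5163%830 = 183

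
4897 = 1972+2925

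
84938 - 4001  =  80937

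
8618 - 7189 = 1429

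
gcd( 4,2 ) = 2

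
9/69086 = 9/69086 = 0.00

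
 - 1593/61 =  - 27 + 54/61=-26.11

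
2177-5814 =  - 3637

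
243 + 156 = 399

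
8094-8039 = 55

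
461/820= 461/820= 0.56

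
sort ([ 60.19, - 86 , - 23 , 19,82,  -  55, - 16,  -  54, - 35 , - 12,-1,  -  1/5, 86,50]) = [-86, -55, - 54, - 35, - 23 ,  -  16, - 12, - 1,-1/5,  19 , 50,60.19,82, 86] 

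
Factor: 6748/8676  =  3^ ( - 2)*7^1 = 7/9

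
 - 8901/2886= -4 + 881/962 = - 3.08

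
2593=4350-1757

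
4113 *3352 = 13786776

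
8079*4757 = 38431803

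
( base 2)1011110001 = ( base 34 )m5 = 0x2f1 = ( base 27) 10O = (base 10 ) 753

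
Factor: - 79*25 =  - 5^2 * 79^1=- 1975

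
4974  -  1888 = 3086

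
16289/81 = 201 + 8/81 = 201.10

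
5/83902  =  5/83902 = 0.00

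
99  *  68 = 6732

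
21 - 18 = 3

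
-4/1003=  - 1 + 999/1003=- 0.00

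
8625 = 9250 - 625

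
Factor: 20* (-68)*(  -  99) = 134640 = 2^4*3^2*5^1*11^1*17^1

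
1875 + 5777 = 7652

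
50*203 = 10150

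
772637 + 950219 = 1722856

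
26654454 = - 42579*( - 626)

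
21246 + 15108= 36354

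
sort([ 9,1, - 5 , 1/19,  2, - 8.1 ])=[-8.1 ,-5, 1/19, 1 , 2, 9]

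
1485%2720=1485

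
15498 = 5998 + 9500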